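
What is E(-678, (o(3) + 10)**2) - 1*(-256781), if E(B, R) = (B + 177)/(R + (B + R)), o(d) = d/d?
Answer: 111957017/436 ≈ 2.5678e+5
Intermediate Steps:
o(d) = 1
E(B, R) = (177 + B)/(B + 2*R)
E(-678, (o(3) + 10)**2) - 1*(-256781) = (177 - 678)/(-678 + 2*(1 + 10)**2) - 1*(-256781) = -501/(-678 + 2*11**2) + 256781 = -501/(-678 + 2*121) + 256781 = -501/(-678 + 242) + 256781 = -501/(-436) + 256781 = -1/436*(-501) + 256781 = 501/436 + 256781 = 111957017/436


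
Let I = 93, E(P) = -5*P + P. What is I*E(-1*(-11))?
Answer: -4092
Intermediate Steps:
E(P) = -4*P
I*E(-1*(-11)) = 93*(-(-4)*(-11)) = 93*(-4*11) = 93*(-44) = -4092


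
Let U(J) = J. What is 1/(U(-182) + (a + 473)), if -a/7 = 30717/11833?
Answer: 11833/3228384 ≈ 0.0036653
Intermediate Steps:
a = -215019/11833 ≈ -18.171
1/(U(-182) + (a + 473)) = 1/(-182 + (-215019/11833 + 473)) = 1/(-182 + 5381990/11833) = 1/(3228384/11833) = 11833/3228384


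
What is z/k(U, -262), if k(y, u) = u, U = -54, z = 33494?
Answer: -16747/131 ≈ -127.84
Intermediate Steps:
z/k(U, -262) = 33494/(-262) = 33494*(-1/262) = -16747/131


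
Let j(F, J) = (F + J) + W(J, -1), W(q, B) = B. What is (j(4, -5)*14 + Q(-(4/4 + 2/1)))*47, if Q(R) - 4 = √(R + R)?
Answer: -1128 + 47*I*√6 ≈ -1128.0 + 115.13*I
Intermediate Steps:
j(F, J) = -1 + F + J (j(F, J) = (F + J) - 1 = -1 + F + J)
Q(R) = 4 + √2*√R (Q(R) = 4 + √(R + R) = 4 + √(2*R) = 4 + √2*√R)
(j(4, -5)*14 + Q(-(4/4 + 2/1)))*47 = ((-1 + 4 - 5)*14 + (4 + √2*√(-(4/4 + 2/1))))*47 = (-2*14 + (4 + √2*√(-(4*(¼) + 2*1))))*47 = (-28 + (4 + √2*√(-(1 + 2))))*47 = (-28 + (4 + √2*√(-1*3)))*47 = (-28 + (4 + √2*√(-3)))*47 = (-28 + (4 + √2*(I*√3)))*47 = (-28 + (4 + I*√6))*47 = (-24 + I*√6)*47 = -1128 + 47*I*√6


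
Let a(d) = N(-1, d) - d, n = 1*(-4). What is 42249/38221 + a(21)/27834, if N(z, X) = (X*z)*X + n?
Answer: 579073840/531921657 ≈ 1.0886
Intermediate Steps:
n = -4
N(z, X) = -4 + z*X² (N(z, X) = (X*z)*X - 4 = z*X² - 4 = -4 + z*X²)
a(d) = -4 - d - d² (a(d) = (-4 - d²) - d = -4 - d - d²)
42249/38221 + a(21)/27834 = 42249/38221 + (-4 - 1*21 - 1*21²)/27834 = 42249*(1/38221) + (-4 - 21 - 1*441)*(1/27834) = 42249/38221 + (-4 - 21 - 441)*(1/27834) = 42249/38221 - 466*1/27834 = 42249/38221 - 233/13917 = 579073840/531921657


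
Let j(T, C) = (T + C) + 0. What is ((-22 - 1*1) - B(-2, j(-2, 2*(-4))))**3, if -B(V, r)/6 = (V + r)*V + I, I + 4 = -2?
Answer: 614125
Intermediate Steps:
I = -6 (I = -4 - 2 = -6)
j(T, C) = C + T (j(T, C) = (C + T) + 0 = C + T)
B(V, r) = 36 - 6*V*(V + r) (B(V, r) = -6*((V + r)*V - 6) = -6*(V*(V + r) - 6) = -6*(-6 + V*(V + r)) = 36 - 6*V*(V + r))
((-22 - 1*1) - B(-2, j(-2, 2*(-4))))**3 = ((-22 - 1*1) - (36 - 6*(-2)**2 - 6*(-2)*(2*(-4) - 2)))**3 = ((-22 - 1) - (36 - 6*4 - 6*(-2)*(-8 - 2)))**3 = (-23 - (36 - 24 - 6*(-2)*(-10)))**3 = (-23 - (36 - 24 - 120))**3 = (-23 - 1*(-108))**3 = (-23 + 108)**3 = 85**3 = 614125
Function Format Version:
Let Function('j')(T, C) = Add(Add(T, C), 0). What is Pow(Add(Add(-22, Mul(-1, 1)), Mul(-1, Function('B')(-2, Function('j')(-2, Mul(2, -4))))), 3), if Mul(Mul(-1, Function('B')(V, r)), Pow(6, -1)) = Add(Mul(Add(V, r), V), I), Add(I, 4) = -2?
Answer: 614125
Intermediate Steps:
I = -6 (I = Add(-4, -2) = -6)
Function('j')(T, C) = Add(C, T) (Function('j')(T, C) = Add(Add(C, T), 0) = Add(C, T))
Function('B')(V, r) = Add(36, Mul(-6, V, Add(V, r))) (Function('B')(V, r) = Mul(-6, Add(Mul(Add(V, r), V), -6)) = Mul(-6, Add(Mul(V, Add(V, r)), -6)) = Mul(-6, Add(-6, Mul(V, Add(V, r)))) = Add(36, Mul(-6, V, Add(V, r))))
Pow(Add(Add(-22, Mul(-1, 1)), Mul(-1, Function('B')(-2, Function('j')(-2, Mul(2, -4))))), 3) = Pow(Add(Add(-22, Mul(-1, 1)), Mul(-1, Add(36, Mul(-6, Pow(-2, 2)), Mul(-6, -2, Add(Mul(2, -4), -2))))), 3) = Pow(Add(Add(-22, -1), Mul(-1, Add(36, Mul(-6, 4), Mul(-6, -2, Add(-8, -2))))), 3) = Pow(Add(-23, Mul(-1, Add(36, -24, Mul(-6, -2, -10)))), 3) = Pow(Add(-23, Mul(-1, Add(36, -24, -120))), 3) = Pow(Add(-23, Mul(-1, -108)), 3) = Pow(Add(-23, 108), 3) = Pow(85, 3) = 614125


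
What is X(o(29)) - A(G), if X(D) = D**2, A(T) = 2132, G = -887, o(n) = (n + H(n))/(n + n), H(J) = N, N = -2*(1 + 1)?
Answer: -7171423/3364 ≈ -2131.8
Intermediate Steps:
N = -4 (N = -2*2 = -4)
H(J) = -4
o(n) = (-4 + n)/(2*n) (o(n) = (n - 4)/(n + n) = (-4 + n)/((2*n)) = (-4 + n)*(1/(2*n)) = (-4 + n)/(2*n))
X(o(29)) - A(G) = ((1/2)*(-4 + 29)/29)**2 - 1*2132 = ((1/2)*(1/29)*25)**2 - 2132 = (25/58)**2 - 2132 = 625/3364 - 2132 = -7171423/3364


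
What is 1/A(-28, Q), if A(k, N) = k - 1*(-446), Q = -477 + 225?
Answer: 1/418 ≈ 0.0023923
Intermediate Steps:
Q = -252
A(k, N) = 446 + k (A(k, N) = k + 446 = 446 + k)
1/A(-28, Q) = 1/(446 - 28) = 1/418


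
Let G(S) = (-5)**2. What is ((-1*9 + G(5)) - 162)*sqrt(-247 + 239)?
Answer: -292*I*sqrt(2) ≈ -412.95*I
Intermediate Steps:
G(S) = 25
((-1*9 + G(5)) - 162)*sqrt(-247 + 239) = ((-1*9 + 25) - 162)*sqrt(-247 + 239) = ((-9 + 25) - 162)*sqrt(-8) = (16 - 162)*(2*I*sqrt(2)) = -292*I*sqrt(2)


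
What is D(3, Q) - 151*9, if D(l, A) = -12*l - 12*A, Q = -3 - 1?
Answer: -1347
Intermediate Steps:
Q = -4
D(l, A) = -12*A - 12*l
D(3, Q) - 151*9 = (-12*(-4) - 12*3) - 151*9 = (48 - 36) - 1359 = 12 - 1359 = -1347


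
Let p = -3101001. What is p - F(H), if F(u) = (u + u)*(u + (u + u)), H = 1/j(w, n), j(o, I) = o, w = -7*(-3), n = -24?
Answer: -455847149/147 ≈ -3.1010e+6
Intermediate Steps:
w = 21
H = 1/21 ≈ 0.047619
F(u) = 6*u**2 (F(u) = (2*u)*(u + 2*u) = (2*u)*(3*u) = 6*u**2)
p - F(H) = -3101001 - 6*(1/21)**2 = -3101001 - 6/441 = -3101001 - 1*2/147 = -3101001 - 2/147 = -455847149/147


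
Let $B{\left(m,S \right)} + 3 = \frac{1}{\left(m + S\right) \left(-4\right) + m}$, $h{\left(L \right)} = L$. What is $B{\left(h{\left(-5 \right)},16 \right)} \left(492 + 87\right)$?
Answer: $- \frac{85692}{49} \approx -1748.8$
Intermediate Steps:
$B{\left(m,S \right)} = -3 + \frac{1}{- 4 S - 3 m}$ ($B{\left(m,S \right)} = -3 + \frac{1}{\left(m + S\right) \left(-4\right) + m} = -3 + \frac{1}{\left(S + m\right) \left(-4\right) + m} = -3 + \frac{1}{\left(- 4 S - 4 m\right) + m} = -3 + \frac{1}{- 4 S - 3 m}$)
$B{\left(h{\left(-5 \right)},16 \right)} \left(492 + 87\right) = \frac{-1 - 192 - -45}{3 \left(-5\right) + 4 \cdot 16} \left(492 + 87\right) = \frac{-1 - 192 + 45}{-15 + 64} \cdot 579 = \frac{1}{49} \left(-148\right) 579 = \left(- \frac{148}{49}\right) 579 = - \frac{85692}{49}$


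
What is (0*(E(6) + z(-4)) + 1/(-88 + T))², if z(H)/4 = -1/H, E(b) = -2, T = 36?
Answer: 1/2704 ≈ 0.00036982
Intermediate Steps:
z(H) = -4/H (z(H) = 4*(-1/H) = -4/H)
(0*(E(6) + z(-4)) + 1/(-88 + T))² = (0*(-2 - 4/(-4)) + 1/(-88 + 36))² = (0*(-2 - 4*(-¼)) + 1/(-52))² = (0*(-2 + 1) - 1/52)² = (0*(-1) - 1/52)² = (0 - 1/52)² = (-1/52)² = 1/2704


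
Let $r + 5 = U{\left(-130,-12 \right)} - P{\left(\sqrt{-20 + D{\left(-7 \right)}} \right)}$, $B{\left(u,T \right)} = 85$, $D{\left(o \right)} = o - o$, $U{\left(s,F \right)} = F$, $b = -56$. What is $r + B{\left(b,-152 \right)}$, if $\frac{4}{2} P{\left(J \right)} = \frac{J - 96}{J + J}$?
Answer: $\frac{271}{4} - \frac{12 i \sqrt{5}}{5} \approx 67.75 - 5.3666 i$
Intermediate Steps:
$D{\left(o \right)} = 0$
$P{\left(J \right)} = \frac{-96 + J}{4 J}$ ($P{\left(J \right)} = \frac{\left(J - 96\right) \frac{1}{J + J}}{2} = \frac{\left(-96 + J\right) \frac{1}{2 J}}{2} = \frac{\frac{1}{2} \frac{1}{J} \left(-96 + J\right)}{2} = \frac{-96 + J}{4 J}$)
$r = -17 + \frac{i \sqrt{5} \left(-96 + 2 i \sqrt{5}\right)}{40}$ ($r = -5 - \left(12 + \frac{-96 + \sqrt{-20 + 0}}{4 \sqrt{-20 + 0}}\right) = -5 - \left(12 + \frac{-96 + \sqrt{-20}}{4 \sqrt{-20}}\right) = -5 - \left(12 + \frac{-96 + 2 i \sqrt{5}}{4 \cdot 2 i \sqrt{5}}\right) = -5 - \left(12 + \frac{- \frac{i \sqrt{5}}{10} \left(-96 + 2 i \sqrt{5}\right)}{4}\right) = -5 - \left(12 - \frac{i \sqrt{5} \left(-96 + 2 i \sqrt{5}\right)}{40}\right) = -17 + \frac{i \sqrt{5} \left(-96 + 2 i \sqrt{5}\right)}{40} \approx -17.25 - 5.3666 i$)
$r + B{\left(b,-152 \right)} = \left(- \frac{69}{4} - \frac{12 i \sqrt{5}}{5}\right) + 85 = \frac{271}{4} - \frac{12 i \sqrt{5}}{5}$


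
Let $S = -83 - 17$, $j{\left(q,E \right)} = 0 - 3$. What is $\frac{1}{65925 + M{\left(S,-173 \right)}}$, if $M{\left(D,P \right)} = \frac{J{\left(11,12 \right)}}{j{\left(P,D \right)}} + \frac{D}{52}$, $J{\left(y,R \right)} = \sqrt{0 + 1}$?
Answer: $\frac{39}{2570987} \approx 1.5169 \cdot 10^{-5}$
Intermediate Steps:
$j{\left(q,E \right)} = -3$
$J{\left(y,R \right)} = 1$ ($J{\left(y,R \right)} = \sqrt{1} = 1$)
$S = -100$ ($S = -83 - 17 = -100$)
$M{\left(D,P \right)} = - \frac{1}{3} + \frac{D}{52}$ ($M{\left(D,P \right)} = 1 \frac{1}{-3} + \frac{D}{52} = 1 \left(- \frac{1}{3}\right) + D \frac{1}{52} = - \frac{1}{3} + \frac{D}{52}$)
$\frac{1}{65925 + M{\left(S,-173 \right)}} = \frac{1}{65925 + \left(- \frac{1}{3} + \frac{1}{52} \left(-100\right)\right)} = \frac{1}{65925 - \frac{88}{39}} = \frac{1}{\frac{2570987}{39}} = \frac{39}{2570987}$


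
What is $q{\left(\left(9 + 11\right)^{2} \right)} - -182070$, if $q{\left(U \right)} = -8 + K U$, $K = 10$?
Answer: $186062$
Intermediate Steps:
$q{\left(U \right)} = -8 + 10 U$
$q{\left(\left(9 + 11\right)^{2} \right)} - -182070 = \left(-8 + 10 \left(9 + 11\right)^{2}\right) - -182070 = \left(-8 + 10 \cdot 20^{2}\right) + 182070 = \left(-8 + 10 \cdot 400\right) + 182070 = \left(-8 + 4000\right) + 182070 = 3992 + 182070 = 186062$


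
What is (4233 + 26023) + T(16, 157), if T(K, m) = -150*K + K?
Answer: 27872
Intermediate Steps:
T(K, m) = -149*K
(4233 + 26023) + T(16, 157) = (4233 + 26023) - 149*16 = 30256 - 2384 = 27872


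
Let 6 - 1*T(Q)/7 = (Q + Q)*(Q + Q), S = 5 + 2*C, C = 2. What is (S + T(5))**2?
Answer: 421201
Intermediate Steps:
S = 9 (S = 5 + 2*2 = 5 + 4 = 9)
T(Q) = 42 - 28*Q**2 (T(Q) = 42 - 7*(Q + Q)*(Q + Q) = 42 - 7*2*Q*2*Q = 42 - 28*Q**2)
(S + T(5))**2 = (9 + (42 - 28*5**2))**2 = (9 + (42 - 28*25))**2 = (9 + (42 - 700))**2 = (9 - 658)**2 = (-649)**2 = 421201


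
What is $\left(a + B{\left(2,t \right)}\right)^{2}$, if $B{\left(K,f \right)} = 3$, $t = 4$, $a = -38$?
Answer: $1225$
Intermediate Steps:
$\left(a + B{\left(2,t \right)}\right)^{2} = \left(-38 + 3\right)^{2} = \left(-35\right)^{2} = 1225$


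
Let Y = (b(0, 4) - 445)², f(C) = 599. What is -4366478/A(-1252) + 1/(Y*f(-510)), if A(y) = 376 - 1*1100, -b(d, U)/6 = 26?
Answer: 472364277913723/78322102438 ≈ 6031.0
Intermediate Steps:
b(d, U) = -156 (b(d, U) = -6*26 = -156)
A(y) = -724 (A(y) = 376 - 1100 = -724)
Y = 361201 (Y = (-156 - 445)² = (-601)² = 361201)
-4366478/A(-1252) + 1/(Y*f(-510)) = -4366478/(-724) + 1/(361201*599) = -4366478*(-1/724) + (1/361201)*(1/599) = 2183239/362 + 1/216359399 = 472364277913723/78322102438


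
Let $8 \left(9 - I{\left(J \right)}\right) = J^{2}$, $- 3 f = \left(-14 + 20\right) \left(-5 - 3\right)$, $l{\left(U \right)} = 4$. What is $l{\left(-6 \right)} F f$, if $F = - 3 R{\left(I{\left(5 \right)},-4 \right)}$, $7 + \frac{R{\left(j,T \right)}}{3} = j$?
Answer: $648$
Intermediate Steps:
$f = 16$ ($f = - \frac{\left(-14 + 20\right) \left(-5 - 3\right)}{3} = - \frac{6 \left(-8\right)}{3} = \left(- \frac{1}{3}\right) \left(-48\right) = 16$)
$I{\left(J \right)} = 9 - \frac{J^{2}}{8}$
$R{\left(j,T \right)} = -21 + 3 j$
$F = \frac{81}{8}$ ($F = - 3 \left(-21 + 3 \left(9 - \frac{5^{2}}{8}\right)\right) = - 3 \left(-21 + 3 \left(9 - \frac{25}{8}\right)\right) = - 3 \left(-21 + 3 \cdot \frac{47}{8}\right) = - 3 \left(-21 + \frac{141}{8}\right) = \left(-3\right) \left(- \frac{27}{8}\right) = \frac{81}{8} \approx 10.125$)
$l{\left(-6 \right)} F f = 4 \cdot \frac{81}{8} \cdot 16 = \frac{81}{2} \cdot 16 = 648$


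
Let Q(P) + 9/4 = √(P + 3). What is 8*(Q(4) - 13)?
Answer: -122 + 8*√7 ≈ -100.83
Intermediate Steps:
Q(P) = -9/4 + √(3 + P) (Q(P) = -9/4 + √(P + 3) = -9/4 + √(3 + P))
8*(Q(4) - 13) = 8*((-9/4 + √(3 + 4)) - 13) = 8*((-9/4 + √7) - 13) = 8*(-61/4 + √7) = -122 + 8*√7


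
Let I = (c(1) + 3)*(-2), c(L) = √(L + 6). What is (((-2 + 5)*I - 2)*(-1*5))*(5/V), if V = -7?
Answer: -500/7 - 150*√7/7 ≈ -128.12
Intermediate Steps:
c(L) = √(6 + L)
I = -6 - 2*√7 (I = (√(6 + 1) + 3)*(-2) = (√7 + 3)*(-2) = (3 + √7)*(-2) = -6 - 2*√7 ≈ -11.292)
(((-2 + 5)*I - 2)*(-1*5))*(5/V) = (((-2 + 5)*(-6 - 2*√7) - 2)*(-1*5))*(5/(-7)) = ((3*(-6 - 2*√7) - 2)*(-5))*(5*(-⅐)) = (((-18 - 6*√7) - 2)*(-5))*(-5/7) = ((-20 - 6*√7)*(-5))*(-5/7) = (100 + 30*√7)*(-5/7) = -500/7 - 150*√7/7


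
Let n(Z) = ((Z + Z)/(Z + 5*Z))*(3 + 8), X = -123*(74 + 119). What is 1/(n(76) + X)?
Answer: -3/71206 ≈ -4.2131e-5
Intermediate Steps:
X = -23739 (X = -123*193 = -23739)
n(Z) = 11/3 (n(Z) = ((2*Z)/((6*Z)))*11 = ((2*Z)*(1/(6*Z)))*11 = (⅓)*11 = 11/3)
1/(n(76) + X) = 1/(11/3 - 23739) = 1/(-71206/3) = -3/71206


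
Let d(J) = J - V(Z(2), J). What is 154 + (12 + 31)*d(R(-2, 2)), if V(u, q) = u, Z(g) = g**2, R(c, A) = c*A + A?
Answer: -104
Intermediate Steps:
R(c, A) = A + A*c (R(c, A) = A*c + A = A + A*c)
d(J) = -4 + J (d(J) = J - 1*2**2 = J - 1*4 = J - 4 = -4 + J)
154 + (12 + 31)*d(R(-2, 2)) = 154 + (12 + 31)*(-4 + 2*(1 - 2)) = 154 + 43*(-4 + 2*(-1)) = 154 + 43*(-4 - 2) = 154 + 43*(-6) = 154 - 258 = -104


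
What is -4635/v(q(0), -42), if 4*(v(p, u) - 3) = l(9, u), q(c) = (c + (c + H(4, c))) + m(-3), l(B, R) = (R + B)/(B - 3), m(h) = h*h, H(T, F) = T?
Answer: -37080/13 ≈ -2852.3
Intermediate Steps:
m(h) = h²
l(B, R) = (B + R)/(-3 + B)
q(c) = 13 + 2*c (q(c) = (c + (c + 4)) + (-3)² = (c + (4 + c)) + 9 = (4 + 2*c) + 9 = 13 + 2*c)
v(p, u) = 27/8 + u/24 (v(p, u) = 3 + ((9 + u)/(-3 + 9))/4 = 3 + ((9 + u)/6)/4 = 3 + (3/2 + u/6)/4 = 3 + (3/8 + u/24) = 27/8 + u/24)
-4635/v(q(0), -42) = -4635/(27/8 + (1/24)*(-42)) = -4635/(27/8 - 7/4) = -4635/13/8 = -4635*8/13 = -37080/13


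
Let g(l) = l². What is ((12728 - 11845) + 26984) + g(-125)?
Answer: 43492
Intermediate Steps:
((12728 - 11845) + 26984) + g(-125) = ((12728 - 11845) + 26984) + (-125)² = (883 + 26984) + 15625 = 27867 + 15625 = 43492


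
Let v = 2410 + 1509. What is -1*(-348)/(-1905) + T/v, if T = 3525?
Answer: 1783771/2488565 ≈ 0.71679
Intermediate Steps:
v = 3919
-1*(-348)/(-1905) + T/v = -1*(-348)/(-1905) + 3525/3919 = 348*(-1/1905) + 3525*(1/3919) = -116/635 + 3525/3919 = 1783771/2488565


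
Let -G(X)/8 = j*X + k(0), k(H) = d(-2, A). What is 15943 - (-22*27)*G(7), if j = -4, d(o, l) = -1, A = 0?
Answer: 153751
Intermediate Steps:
k(H) = -1
G(X) = 8 + 32*X (G(X) = -8*(-4*X - 1) = -8*(-1 - 4*X) = 8 + 32*X)
15943 - (-22*27)*G(7) = 15943 - (-22*27)*(8 + 32*7) = 15943 - (-594)*(8 + 224) = 15943 - (-594)*232 = 15943 - 1*(-137808) = 15943 + 137808 = 153751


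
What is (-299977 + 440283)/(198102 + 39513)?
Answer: 62/105 ≈ 0.59048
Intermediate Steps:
(-299977 + 440283)/(198102 + 39513) = 140306/237615 = 140306*(1/237615) = 62/105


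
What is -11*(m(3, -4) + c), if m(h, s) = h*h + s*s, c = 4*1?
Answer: -319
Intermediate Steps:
c = 4
m(h, s) = h² + s²
-11*(m(3, -4) + c) = -11*((3² + (-4)²) + 4) = -11*((9 + 16) + 4) = -11*(25 + 4) = -11*29 = -319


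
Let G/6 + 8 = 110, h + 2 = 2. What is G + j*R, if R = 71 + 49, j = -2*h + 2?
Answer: 852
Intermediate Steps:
h = 0 (h = -2 + 2 = 0)
G = 612 (G = -48 + 6*110 = -48 + 660 = 612)
j = 2 (j = -2*0 + 2 = 0 + 2 = 2)
R = 120
G + j*R = 612 + 2*120 = 612 + 240 = 852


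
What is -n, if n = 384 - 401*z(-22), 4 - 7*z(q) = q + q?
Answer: 16560/7 ≈ 2365.7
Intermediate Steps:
z(q) = 4/7 - 2*q/7 (z(q) = 4/7 - (q + q)/7 = 4/7 - 2*q/7)
n = -16560/7 (n = 384 - 401*(4/7 - 2/7*(-22)) = 384 - 401*(4/7 + 44/7) = 384 - 401*48/7 = 384 - 19248/7 = -16560/7 ≈ -2365.7)
-n = -1*(-16560/7) = 16560/7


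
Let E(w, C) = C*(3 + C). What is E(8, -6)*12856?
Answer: 231408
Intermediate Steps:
E(8, -6)*12856 = -6*(3 - 6)*12856 = -6*(-3)*12856 = 18*12856 = 231408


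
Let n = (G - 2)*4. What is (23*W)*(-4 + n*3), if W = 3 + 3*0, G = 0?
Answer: -1932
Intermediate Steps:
n = -8 (n = (0 - 2)*4 = -2*4 = -8)
W = 3 (W = 3 + 0 = 3)
(23*W)*(-4 + n*3) = (23*3)*(-4 - 8*3) = 69*(-4 - 24) = 69*(-28) = -1932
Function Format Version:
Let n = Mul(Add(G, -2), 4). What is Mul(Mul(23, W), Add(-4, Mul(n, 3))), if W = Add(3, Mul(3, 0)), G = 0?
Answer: -1932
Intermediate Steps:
n = -8 (n = Mul(Add(0, -2), 4) = Mul(-2, 4) = -8)
W = 3 (W = Add(3, 0) = 3)
Mul(Mul(23, W), Add(-4, Mul(n, 3))) = Mul(Mul(23, 3), Add(-4, Mul(-8, 3))) = Mul(69, Add(-4, -24)) = Mul(69, -28) = -1932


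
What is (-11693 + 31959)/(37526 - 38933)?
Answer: -20266/1407 ≈ -14.404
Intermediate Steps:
(-11693 + 31959)/(37526 - 38933) = 20266/(-1407) = 20266*(-1/1407) = -20266/1407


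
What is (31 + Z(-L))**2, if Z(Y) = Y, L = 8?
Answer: 529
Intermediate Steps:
(31 + Z(-L))**2 = (31 - 1*8)**2 = (31 - 8)**2 = 23**2 = 529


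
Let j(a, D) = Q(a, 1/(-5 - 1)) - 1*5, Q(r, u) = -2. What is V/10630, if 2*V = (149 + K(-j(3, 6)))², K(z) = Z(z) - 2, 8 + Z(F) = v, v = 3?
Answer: 5041/5315 ≈ 0.94845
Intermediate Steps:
Z(F) = -5 (Z(F) = -8 + 3 = -5)
j(a, D) = -7 (j(a, D) = -2 - 1*5 = -2 - 5 = -7)
K(z) = -7 (K(z) = -5 - 2 = -7)
V = 10082 (V = (149 - 7)²/2 = (½)*142² = (½)*20164 = 10082)
V/10630 = 10082/10630 = 10082*(1/10630) = 5041/5315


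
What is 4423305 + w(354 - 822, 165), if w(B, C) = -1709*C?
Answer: 4141320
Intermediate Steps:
4423305 + w(354 - 822, 165) = 4423305 - 1709*165 = 4423305 - 281985 = 4141320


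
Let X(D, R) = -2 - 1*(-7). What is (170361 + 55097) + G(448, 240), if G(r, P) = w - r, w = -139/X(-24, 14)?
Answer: 1124911/5 ≈ 2.2498e+5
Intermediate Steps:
X(D, R) = 5 (X(D, R) = -2 + 7 = 5)
w = -139/5 ≈ -27.800
G(r, P) = -139/5 - r
(170361 + 55097) + G(448, 240) = (170361 + 55097) + (-139/5 - 1*448) = 225458 + (-139/5 - 448) = 225458 - 2379/5 = 1124911/5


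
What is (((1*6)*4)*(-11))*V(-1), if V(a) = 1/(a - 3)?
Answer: 66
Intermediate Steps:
V(a) = 1/(-3 + a)
(((1*6)*4)*(-11))*V(-1) = (((1*6)*4)*(-11))/(-3 - 1) = ((6*4)*(-11))/(-4) = (24*(-11))*(-¼) = -264*(-¼) = 66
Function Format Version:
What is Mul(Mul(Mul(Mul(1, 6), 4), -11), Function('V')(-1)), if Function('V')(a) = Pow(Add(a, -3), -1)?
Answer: 66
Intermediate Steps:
Function('V')(a) = Pow(Add(-3, a), -1)
Mul(Mul(Mul(Mul(1, 6), 4), -11), Function('V')(-1)) = Mul(Mul(Mul(Mul(1, 6), 4), -11), Pow(Add(-3, -1), -1)) = Mul(Mul(Mul(6, 4), -11), Pow(-4, -1)) = Mul(Mul(24, -11), Rational(-1, 4)) = Mul(-264, Rational(-1, 4)) = 66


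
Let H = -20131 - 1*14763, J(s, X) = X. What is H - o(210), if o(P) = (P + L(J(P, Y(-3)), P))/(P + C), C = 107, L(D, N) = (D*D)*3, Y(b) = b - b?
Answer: -11061608/317 ≈ -34895.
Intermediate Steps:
Y(b) = 0
H = -34894 (H = -20131 - 14763 = -34894)
L(D, N) = 3*D² (L(D, N) = D²*3 = 3*D²)
o(P) = P/(107 + P) (o(P) = (P + 3*0²)/(P + 107) = (P + 3*0)/(107 + P) = (P + 0)/(107 + P) = P/(107 + P))
H - o(210) = -34894 - 210/(107 + 210) = -34894 - 210/317 = -11061608/317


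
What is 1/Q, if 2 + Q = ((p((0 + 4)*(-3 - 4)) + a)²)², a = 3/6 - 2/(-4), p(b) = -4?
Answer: 1/79 ≈ 0.012658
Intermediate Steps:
a = 1 (a = 3*(⅙) - 2*(-¼) = ½ + ½ = 1)
Q = 79 (Q = -2 + ((-4 + 1)²)² = -2 + ((-3)²)² = -2 + 9² = -2 + 81 = 79)
1/Q = 1/79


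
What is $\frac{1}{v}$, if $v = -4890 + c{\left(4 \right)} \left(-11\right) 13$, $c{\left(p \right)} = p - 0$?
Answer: $- \frac{1}{5462} \approx -0.00018308$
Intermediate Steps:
$c{\left(p \right)} = p$ ($c{\left(p \right)} = p + 0 = p$)
$v = -5462$ ($v = -4890 + 4 \left(-11\right) 13 = -4890 - 572 = -5462$)
$\frac{1}{v} = \frac{1}{-5462} = - \frac{1}{5462}$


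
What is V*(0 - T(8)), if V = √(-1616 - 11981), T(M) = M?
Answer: -8*I*√13597 ≈ -932.85*I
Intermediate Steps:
V = I*√13597 (V = √(-13597) = I*√13597 ≈ 116.61*I)
V*(0 - T(8)) = (I*√13597)*(0 - 1*8) = (I*√13597)*(0 - 8) = (I*√13597)*(-8) = -8*I*√13597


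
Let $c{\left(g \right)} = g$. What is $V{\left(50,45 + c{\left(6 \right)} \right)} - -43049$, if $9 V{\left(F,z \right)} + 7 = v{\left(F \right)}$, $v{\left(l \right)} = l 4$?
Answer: $\frac{387634}{9} \approx 43070.0$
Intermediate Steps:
$v{\left(l \right)} = 4 l$
$V{\left(F,z \right)} = - \frac{7}{9} + \frac{4 F}{9}$
$V{\left(50,45 + c{\left(6 \right)} \right)} - -43049 = \left(- \frac{7}{9} + \frac{4}{9} \cdot 50\right) - -43049 = \left(- \frac{7}{9} + \frac{200}{9}\right) + 43049 = \frac{193}{9} + 43049 = \frac{387634}{9}$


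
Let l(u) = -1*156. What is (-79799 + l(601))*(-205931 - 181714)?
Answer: 30994155975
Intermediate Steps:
l(u) = -156
(-79799 + l(601))*(-205931 - 181714) = (-79799 - 156)*(-205931 - 181714) = -79955*(-387645) = 30994155975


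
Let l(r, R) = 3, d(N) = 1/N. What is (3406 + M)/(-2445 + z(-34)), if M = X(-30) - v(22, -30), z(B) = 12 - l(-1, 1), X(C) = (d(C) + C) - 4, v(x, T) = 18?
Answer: -100619/73080 ≈ -1.3768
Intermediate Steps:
d(N) = 1/N
X(C) = -4 + C + 1/C (X(C) = (1/C + C) - 4 = (C + 1/C) - 4 = -4 + C + 1/C)
z(B) = 9 (z(B) = 12 - 1*3 = 12 - 3 = 9)
M = -1561/30 (M = (-4 - 30 + 1/(-30)) - 1*18 = (-4 - 30 - 1/30) - 18 = -1021/30 - 18 = -1561/30 ≈ -52.033)
(3406 + M)/(-2445 + z(-34)) = (3406 - 1561/30)/(-2445 + 9) = (100619/30)/(-2436) = (100619/30)*(-1/2436) = -100619/73080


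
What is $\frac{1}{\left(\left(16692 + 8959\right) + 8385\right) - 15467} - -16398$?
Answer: $\frac{304494463}{18569} \approx 16398.0$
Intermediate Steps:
$\frac{1}{\left(\left(16692 + 8959\right) + 8385\right) - 15467} - -16398 = \frac{1}{\left(25651 + 8385\right) - 15467} + 16398 = \frac{1}{34036 - 15467} + 16398 = \frac{1}{18569} + 16398 = \frac{304494463}{18569}$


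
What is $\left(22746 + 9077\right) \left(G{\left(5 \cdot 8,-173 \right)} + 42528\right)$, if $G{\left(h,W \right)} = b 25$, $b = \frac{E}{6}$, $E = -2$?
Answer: $\frac{4059310057}{3} \approx 1.3531 \cdot 10^{9}$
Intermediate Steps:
$b = - \frac{1}{3}$ ($b = - \frac{2}{6} = \left(-2\right) \frac{1}{6} = - \frac{1}{3} \approx -0.33333$)
$G{\left(h,W \right)} = - \frac{25}{3}$ ($G{\left(h,W \right)} = \left(- \frac{1}{3}\right) 25 = - \frac{25}{3}$)
$\left(22746 + 9077\right) \left(G{\left(5 \cdot 8,-173 \right)} + 42528\right) = \left(22746 + 9077\right) \left(- \frac{25}{3} + 42528\right) = 31823 \cdot \frac{127559}{3} = \frac{4059310057}{3}$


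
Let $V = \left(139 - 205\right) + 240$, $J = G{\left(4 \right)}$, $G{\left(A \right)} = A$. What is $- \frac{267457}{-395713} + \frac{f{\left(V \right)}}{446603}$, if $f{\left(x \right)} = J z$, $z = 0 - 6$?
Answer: $\frac{119437601459}{176726612939} \approx 0.67583$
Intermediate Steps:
$J = 4$
$z = -6$ ($z = 0 - 6 = -6$)
$V = 174$ ($V = -66 + 240 = 174$)
$f{\left(x \right)} = -24$ ($f{\left(x \right)} = 4 \left(-6\right) = -24$)
$- \frac{267457}{-395713} + \frac{f{\left(V \right)}}{446603} = - \frac{267457}{-395713} - \frac{24}{446603} = \left(-267457\right) \left(- \frac{1}{395713}\right) - \frac{24}{446603} = \frac{267457}{395713} - \frac{24}{446603} = \frac{119437601459}{176726612939}$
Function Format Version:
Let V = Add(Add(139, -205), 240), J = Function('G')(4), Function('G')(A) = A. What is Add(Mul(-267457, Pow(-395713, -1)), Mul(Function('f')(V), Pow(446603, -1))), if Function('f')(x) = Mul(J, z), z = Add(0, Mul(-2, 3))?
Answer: Rational(119437601459, 176726612939) ≈ 0.67583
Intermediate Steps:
J = 4
z = -6 (z = Add(0, -6) = -6)
V = 174 (V = Add(-66, 240) = 174)
Function('f')(x) = -24 (Function('f')(x) = Mul(4, -6) = -24)
Add(Mul(-267457, Pow(-395713, -1)), Mul(Function('f')(V), Pow(446603, -1))) = Add(Mul(-267457, Pow(-395713, -1)), Mul(-24, Pow(446603, -1))) = Add(Mul(-267457, Rational(-1, 395713)), Mul(-24, Rational(1, 446603))) = Add(Rational(267457, 395713), Rational(-24, 446603)) = Rational(119437601459, 176726612939)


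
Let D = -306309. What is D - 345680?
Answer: -651989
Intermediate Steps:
D - 345680 = -306309 - 345680 = -651989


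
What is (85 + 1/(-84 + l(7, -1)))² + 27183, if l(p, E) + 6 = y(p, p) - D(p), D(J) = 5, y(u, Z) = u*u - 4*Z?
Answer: 188405629/5476 ≈ 34406.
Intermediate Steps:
y(u, Z) = u² - 4*Z
l(p, E) = -11 + p² - 4*p (l(p, E) = -6 + ((p² - 4*p) - 1*5) = -6 + ((p² - 4*p) - 5) = -6 + (-5 + p² - 4*p) = -11 + p² - 4*p)
(85 + 1/(-84 + l(7, -1)))² + 27183 = (85 + 1/(-84 + (-11 + 7² - 4*7)))² + 27183 = (85 + 1/(-84 + (-11 + 49 - 28)))² + 27183 = (85 + 1/(-84 + 10))² + 27183 = (85 + 1/(-74))² + 27183 = (85 - 1/74)² + 27183 = (6289/74)² + 27183 = 39551521/5476 + 27183 = 188405629/5476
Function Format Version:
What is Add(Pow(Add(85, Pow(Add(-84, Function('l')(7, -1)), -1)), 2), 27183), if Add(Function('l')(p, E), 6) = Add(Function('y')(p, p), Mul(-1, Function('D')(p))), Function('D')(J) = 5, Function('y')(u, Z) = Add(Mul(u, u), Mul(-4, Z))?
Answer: Rational(188405629, 5476) ≈ 34406.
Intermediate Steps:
Function('y')(u, Z) = Add(Pow(u, 2), Mul(-4, Z))
Function('l')(p, E) = Add(-11, Pow(p, 2), Mul(-4, p)) (Function('l')(p, E) = Add(-6, Add(Add(Pow(p, 2), Mul(-4, p)), Mul(-1, 5))) = Add(-6, Add(Add(Pow(p, 2), Mul(-4, p)), -5)) = Add(-6, Add(-5, Pow(p, 2), Mul(-4, p))) = Add(-11, Pow(p, 2), Mul(-4, p)))
Add(Pow(Add(85, Pow(Add(-84, Function('l')(7, -1)), -1)), 2), 27183) = Add(Pow(Add(85, Pow(Add(-84, Add(-11, Pow(7, 2), Mul(-4, 7))), -1)), 2), 27183) = Add(Pow(Add(85, Pow(Add(-84, Add(-11, 49, -28)), -1)), 2), 27183) = Add(Pow(Add(85, Pow(Add(-84, 10), -1)), 2), 27183) = Add(Pow(Add(85, Pow(-74, -1)), 2), 27183) = Add(Pow(Add(85, Rational(-1, 74)), 2), 27183) = Add(Pow(Rational(6289, 74), 2), 27183) = Add(Rational(39551521, 5476), 27183) = Rational(188405629, 5476)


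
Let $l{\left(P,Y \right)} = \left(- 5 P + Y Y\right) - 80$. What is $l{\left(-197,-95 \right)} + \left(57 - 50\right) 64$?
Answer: $10378$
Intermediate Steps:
$l{\left(P,Y \right)} = -80 + Y^{2} - 5 P$ ($l{\left(P,Y \right)} = \left(- 5 P + Y^{2}\right) - 80 = \left(Y^{2} - 5 P\right) - 80 = -80 + Y^{2} - 5 P$)
$l{\left(-197,-95 \right)} + \left(57 - 50\right) 64 = \left(-80 + \left(-95\right)^{2} - -985\right) + \left(57 - 50\right) 64 = \left(-80 + 9025 + 985\right) + 7 \cdot 64 = 9930 + 448 = 10378$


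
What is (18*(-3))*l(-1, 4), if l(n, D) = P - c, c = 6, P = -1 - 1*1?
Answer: 432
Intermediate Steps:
P = -2 (P = -1 - 1 = -2)
l(n, D) = -8 (l(n, D) = -2 - 1*6 = -2 - 6 = -8)
(18*(-3))*l(-1, 4) = (18*(-3))*(-8) = -54*(-8) = 432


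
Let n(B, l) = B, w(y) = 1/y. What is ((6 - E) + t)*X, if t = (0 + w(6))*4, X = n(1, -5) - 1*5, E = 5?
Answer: -20/3 ≈ -6.6667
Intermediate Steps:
X = -4 (X = 1 - 1*5 = 1 - 5 = -4)
t = 2/3 (t = (0 + 1/6)*4 = (1/6)*4 = 2/3 ≈ 0.66667)
((6 - E) + t)*X = ((6 - 1*5) + 2/3)*(-4) = ((6 - 5) + 2/3)*(-4) = (1 + 2/3)*(-4) = (5/3)*(-4) = -20/3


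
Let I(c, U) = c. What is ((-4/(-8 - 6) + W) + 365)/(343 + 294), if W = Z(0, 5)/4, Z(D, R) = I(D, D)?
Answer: 2557/4459 ≈ 0.57345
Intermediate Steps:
Z(D, R) = D
W = 0 (W = 0/4 = 0*(¼) = 0)
((-4/(-8 - 6) + W) + 365)/(343 + 294) = ((-4/(-8 - 6) + 0) + 365)/(343 + 294) = ((-4/(-14) + 0) + 365)/637 = ((-4*(-1/14) + 0) + 365)*(1/637) = ((2/7 + 0) + 365)*(1/637) = (2/7 + 365)*(1/637) = (2557/7)*(1/637) = 2557/4459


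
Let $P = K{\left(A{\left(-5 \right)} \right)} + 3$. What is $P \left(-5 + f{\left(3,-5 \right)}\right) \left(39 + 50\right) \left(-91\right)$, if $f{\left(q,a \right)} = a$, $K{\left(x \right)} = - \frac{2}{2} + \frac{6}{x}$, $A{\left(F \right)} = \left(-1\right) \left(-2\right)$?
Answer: $404950$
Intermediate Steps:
$A{\left(F \right)} = 2$
$K{\left(x \right)} = -1 + \frac{6}{x}$ ($K{\left(x \right)} = \left(-2\right) \frac{1}{2} + \frac{6}{x} = -1 + \frac{6}{x}$)
$P = 5$ ($P = \frac{6 - 2}{2} + 3 = \frac{1}{2} \cdot 4 + 3 = 2 + 3 = 5$)
$P \left(-5 + f{\left(3,-5 \right)}\right) \left(39 + 50\right) \left(-91\right) = 5 \left(-5 - 5\right) \left(39 + 50\right) \left(-91\right) = 5 \left(-10\right) 89 \left(-91\right) = \left(-50\right) 89 \left(-91\right) = \left(-4450\right) \left(-91\right) = 404950$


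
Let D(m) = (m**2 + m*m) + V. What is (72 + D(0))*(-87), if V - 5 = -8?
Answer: -6003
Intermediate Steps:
V = -3 (V = 5 - 8 = -3)
D(m) = -3 + 2*m**2 (D(m) = (m**2 + m*m) - 3 = (m**2 + m**2) - 3 = 2*m**2 - 3 = -3 + 2*m**2)
(72 + D(0))*(-87) = (72 + (-3 + 2*0**2))*(-87) = (72 + (-3 + 2*0))*(-87) = (72 + (-3 + 0))*(-87) = (72 - 3)*(-87) = 69*(-87) = -6003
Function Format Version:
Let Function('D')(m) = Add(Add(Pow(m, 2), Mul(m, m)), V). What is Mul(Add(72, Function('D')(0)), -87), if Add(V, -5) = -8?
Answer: -6003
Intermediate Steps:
V = -3 (V = Add(5, -8) = -3)
Function('D')(m) = Add(-3, Mul(2, Pow(m, 2))) (Function('D')(m) = Add(Add(Pow(m, 2), Mul(m, m)), -3) = Add(Add(Pow(m, 2), Pow(m, 2)), -3) = Add(Mul(2, Pow(m, 2)), -3) = Add(-3, Mul(2, Pow(m, 2))))
Mul(Add(72, Function('D')(0)), -87) = Mul(Add(72, Add(-3, Mul(2, Pow(0, 2)))), -87) = Mul(Add(72, Add(-3, Mul(2, 0))), -87) = Mul(Add(72, Add(-3, 0)), -87) = Mul(Add(72, -3), -87) = Mul(69, -87) = -6003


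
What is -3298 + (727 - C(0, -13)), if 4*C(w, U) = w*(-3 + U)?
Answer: -2571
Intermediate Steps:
C(w, U) = w*(-3 + U)/4 (C(w, U) = (w*(-3 + U))/4 = w*(-3 + U)/4)
-3298 + (727 - C(0, -13)) = -3298 + (727 - 0*(-3 - 13)/4) = -3298 + (727 - 0*(-16)/4) = -3298 + (727 - 1*0) = -3298 + (727 + 0) = -3298 + 727 = -2571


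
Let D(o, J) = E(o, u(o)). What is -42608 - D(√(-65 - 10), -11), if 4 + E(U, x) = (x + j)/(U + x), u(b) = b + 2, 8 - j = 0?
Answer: 3*(-142015*√3 + 28406*I)/(2*(-I + 5*√3)) ≈ -42605.0 + 0.51278*I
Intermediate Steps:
j = 8 (j = 8 - 1*0 = 8 + 0 = 8)
u(b) = 2 + b
E(U, x) = -4 + (8 + x)/(U + x) (E(U, x) = -4 + (x + 8)/(U + x) = -4 + (8 + x)/(U + x))
D(o, J) = (2 - 7*o)/(2 + 2*o) (D(o, J) = (8 - 4*o - 3*(2 + o))/(o + (2 + o)) = (8 - 4*o + (-6 - 3*o))/(2 + 2*o) = (2 - 7*o)/(2 + 2*o))
-42608 - D(√(-65 - 10), -11) = -42608 - (2 - 7*√(-65 - 10))/(2*(1 + √(-65 - 10))) = -42608 - (2 - 35*I*√3)/(2*(1 + √(-75))) = -42608 - (2 - 35*I*√3)/(2*(1 + 5*I*√3))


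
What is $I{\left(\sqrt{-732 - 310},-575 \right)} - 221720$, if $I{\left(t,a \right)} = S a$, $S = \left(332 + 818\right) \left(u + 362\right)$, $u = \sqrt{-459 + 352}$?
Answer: $-239594220 - 661250 i \sqrt{107} \approx -2.3959 \cdot 10^{8} - 6.84 \cdot 10^{6} i$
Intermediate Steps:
$u = i \sqrt{107}$ ($u = \sqrt{-107} = i \sqrt{107} \approx 10.344 i$)
$S = 416300 + 1150 i \sqrt{107}$ ($S = \left(332 + 818\right) \left(i \sqrt{107} + 362\right) = 1150 \left(362 + i \sqrt{107}\right) = 416300 + 1150 i \sqrt{107} \approx 4.163 \cdot 10^{5} + 11896.0 i$)
$I{\left(t,a \right)} = a \left(416300 + 1150 i \sqrt{107}\right)$ ($I{\left(t,a \right)} = \left(416300 + 1150 i \sqrt{107}\right) a = a \left(416300 + 1150 i \sqrt{107}\right)$)
$I{\left(\sqrt{-732 - 310},-575 \right)} - 221720 = 1150 \left(-575\right) \left(362 + i \sqrt{107}\right) - 221720 = \left(-239372500 - 661250 i \sqrt{107}\right) - 221720 = -239594220 - 661250 i \sqrt{107}$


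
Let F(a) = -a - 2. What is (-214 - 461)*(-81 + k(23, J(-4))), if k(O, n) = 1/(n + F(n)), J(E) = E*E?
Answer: 110025/2 ≈ 55013.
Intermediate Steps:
F(a) = -2 - a
J(E) = E²
k(O, n) = -½ (k(O, n) = 1/(n + (-2 - n)) = 1/(-2) = -½)
(-214 - 461)*(-81 + k(23, J(-4))) = (-214 - 461)*(-81 - ½) = -675*(-163/2) = 110025/2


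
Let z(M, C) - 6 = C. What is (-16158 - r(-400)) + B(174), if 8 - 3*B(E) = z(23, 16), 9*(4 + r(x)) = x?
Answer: -145028/9 ≈ -16114.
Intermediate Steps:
r(x) = -4 + x/9
z(M, C) = 6 + C
B(E) = -14/3 (B(E) = 8/3 - (6 + 16)/3 = 8/3 - 1/3*22 = 8/3 - 22/3 = -14/3)
(-16158 - r(-400)) + B(174) = (-16158 - (-4 + (1/9)*(-400))) - 14/3 = (-16158 - (-4 - 400/9)) - 14/3 = (-16158 - 1*(-436/9)) - 14/3 = (-16158 + 436/9) - 14/3 = -144986/9 - 14/3 = -145028/9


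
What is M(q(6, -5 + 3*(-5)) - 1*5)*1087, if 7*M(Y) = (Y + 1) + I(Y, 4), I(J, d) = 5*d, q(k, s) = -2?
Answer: 2174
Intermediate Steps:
M(Y) = 3 + Y/7 (M(Y) = ((Y + 1) + 5*4)/7 = ((1 + Y) + 20)/7 = (21 + Y)/7 = 3 + Y/7)
M(q(6, -5 + 3*(-5)) - 1*5)*1087 = (3 + (-2 - 1*5)/7)*1087 = (3 + (-2 - 5)/7)*1087 = (3 + (1/7)*(-7))*1087 = (3 - 1)*1087 = 2*1087 = 2174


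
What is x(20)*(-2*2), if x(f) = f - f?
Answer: 0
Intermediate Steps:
x(f) = 0
x(20)*(-2*2) = 0*(-2*2) = 0*(-4) = 0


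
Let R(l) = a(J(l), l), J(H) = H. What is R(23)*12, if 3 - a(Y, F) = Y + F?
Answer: -516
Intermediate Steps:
a(Y, F) = 3 - F - Y (a(Y, F) = 3 - (Y + F) = 3 - (F + Y) = 3 + (-F - Y) = 3 - F - Y)
R(l) = 3 - 2*l (R(l) = 3 - l - l = 3 - 2*l)
R(23)*12 = (3 - 2*23)*12 = (3 - 46)*12 = -43*12 = -516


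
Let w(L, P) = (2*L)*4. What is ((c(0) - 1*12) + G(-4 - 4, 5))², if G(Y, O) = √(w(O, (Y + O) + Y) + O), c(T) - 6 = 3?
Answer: 54 - 18*√5 ≈ 13.751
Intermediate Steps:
c(T) = 9 (c(T) = 6 + 3 = 9)
w(L, P) = 8*L
G(Y, O) = 3*√O (G(Y, O) = √(8*O + O) = √(9*O) = 3*√O)
((c(0) - 1*12) + G(-4 - 4, 5))² = ((9 - 1*12) + 3*√5)² = ((9 - 12) + 3*√5)² = (-3 + 3*√5)²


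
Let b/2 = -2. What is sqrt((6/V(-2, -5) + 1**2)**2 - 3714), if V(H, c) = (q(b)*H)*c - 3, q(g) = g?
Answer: I*sqrt(6865817)/43 ≈ 60.937*I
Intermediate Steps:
b = -4 (b = 2*(-2) = -4)
V(H, c) = -3 - 4*H*c (V(H, c) = (-4*H)*c - 3 = -4*H*c - 3 = -3 - 4*H*c)
sqrt((6/V(-2, -5) + 1**2)**2 - 3714) = sqrt((6/(-3 - 4*(-2)*(-5)) + 1**2)**2 - 3714) = sqrt((6/(-3 - 40) + 1)**2 - 3714) = sqrt((6/(-43) + 1)**2 - 3714) = sqrt((6*(-1/43) + 1)**2 - 3714) = sqrt((-6/43 + 1)**2 - 3714) = sqrt((37/43)**2 - 3714) = sqrt(1369/1849 - 3714) = sqrt(-6865817/1849) = I*sqrt(6865817)/43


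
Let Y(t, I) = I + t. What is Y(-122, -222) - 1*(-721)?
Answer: 377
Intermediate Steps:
Y(-122, -222) - 1*(-721) = (-222 - 122) - 1*(-721) = -344 + 721 = 377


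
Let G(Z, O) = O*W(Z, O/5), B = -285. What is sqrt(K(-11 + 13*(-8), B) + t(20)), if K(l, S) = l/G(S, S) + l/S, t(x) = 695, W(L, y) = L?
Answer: sqrt(56484035)/285 ≈ 26.370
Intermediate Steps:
G(Z, O) = O*Z
K(l, S) = l/S + l/S**2 (K(l, S) = l/((S*S)) + l/S = l/(S**2) + l/S = l/S**2 + l/S = l/S + l/S**2)
sqrt(K(-11 + 13*(-8), B) + t(20)) = sqrt((-11 + 13*(-8))*(1 - 285)/(-285)**2 + 695) = sqrt((-11 - 104)*(1/81225)*(-284) + 695) = sqrt(-115*1/81225*(-284) + 695) = sqrt(6532/16245 + 695) = sqrt(11296807/16245) = sqrt(56484035)/285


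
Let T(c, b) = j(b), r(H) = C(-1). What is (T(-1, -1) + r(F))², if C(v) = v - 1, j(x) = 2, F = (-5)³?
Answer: 0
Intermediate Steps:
F = -125
C(v) = -1 + v
r(H) = -2 (r(H) = -1 - 1 = -2)
T(c, b) = 2
(T(-1, -1) + r(F))² = (2 - 2)² = 0² = 0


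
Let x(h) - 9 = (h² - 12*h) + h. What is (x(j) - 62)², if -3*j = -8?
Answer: 458329/81 ≈ 5658.4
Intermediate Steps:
j = 8/3 (j = -⅓*(-8) = 8/3 ≈ 2.6667)
x(h) = 9 + h² - 11*h (x(h) = 9 + ((h² - 12*h) + h) = 9 + (h² - 11*h) = 9 + h² - 11*h)
(x(j) - 62)² = ((9 + (8/3)² - 11*8/3) - 62)² = ((9 + 64/9 - 88/3) - 62)² = (-119/9 - 62)² = (-677/9)² = 458329/81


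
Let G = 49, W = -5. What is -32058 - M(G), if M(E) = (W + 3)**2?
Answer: -32062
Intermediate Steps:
M(E) = 4 (M(E) = (-5 + 3)**2 = (-2)**2 = 4)
-32058 - M(G) = -32058 - 1*4 = -32058 - 4 = -32062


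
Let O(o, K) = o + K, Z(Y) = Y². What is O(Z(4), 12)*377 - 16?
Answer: 10540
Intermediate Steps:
O(o, K) = K + o
O(Z(4), 12)*377 - 16 = (12 + 4²)*377 - 16 = (12 + 16)*377 - 16 = 28*377 - 16 = 10556 - 16 = 10540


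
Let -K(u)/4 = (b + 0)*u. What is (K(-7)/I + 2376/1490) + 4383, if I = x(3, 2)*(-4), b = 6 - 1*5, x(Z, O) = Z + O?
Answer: 653096/149 ≈ 4383.2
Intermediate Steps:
x(Z, O) = O + Z
b = 1 (b = 6 - 5 = 1)
K(u) = -4*u (K(u) = -4*(1 + 0)*u = -4*u)
I = -20 (I = (2 + 3)*(-4) = 5*(-4) = -20)
(K(-7)/I + 2376/1490) + 4383 = (-4*(-7)/(-20) + 2376/1490) + 4383 = (28*(-1/20) + 2376*(1/1490)) + 4383 = (-7/5 + 1188/745) + 4383 = 29/149 + 4383 = 653096/149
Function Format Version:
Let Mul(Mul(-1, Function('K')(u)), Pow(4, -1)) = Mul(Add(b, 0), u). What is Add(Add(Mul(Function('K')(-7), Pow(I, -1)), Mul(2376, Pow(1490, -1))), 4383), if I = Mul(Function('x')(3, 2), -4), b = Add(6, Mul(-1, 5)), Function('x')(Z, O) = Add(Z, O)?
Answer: Rational(653096, 149) ≈ 4383.2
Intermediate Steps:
Function('x')(Z, O) = Add(O, Z)
b = 1 (b = Add(6, -5) = 1)
Function('K')(u) = Mul(-4, u) (Function('K')(u) = Mul(-4, Mul(Add(1, 0), u)) = Mul(-4, Mul(1, u)) = Mul(-4, u))
I = -20 (I = Mul(Add(2, 3), -4) = Mul(5, -4) = -20)
Add(Add(Mul(Function('K')(-7), Pow(I, -1)), Mul(2376, Pow(1490, -1))), 4383) = Add(Add(Mul(Mul(-4, -7), Pow(-20, -1)), Mul(2376, Pow(1490, -1))), 4383) = Add(Add(Mul(28, Rational(-1, 20)), Mul(2376, Rational(1, 1490))), 4383) = Add(Add(Rational(-7, 5), Rational(1188, 745)), 4383) = Add(Rational(29, 149), 4383) = Rational(653096, 149)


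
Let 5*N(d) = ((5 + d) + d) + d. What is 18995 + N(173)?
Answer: 95499/5 ≈ 19100.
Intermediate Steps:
N(d) = 1 + 3*d/5 (N(d) = (((5 + d) + d) + d)/5 = ((5 + 2*d) + d)/5 = (5 + 3*d)/5 = 1 + 3*d/5)
18995 + N(173) = 18995 + (1 + (⅗)*173) = 18995 + (1 + 519/5) = 18995 + 524/5 = 95499/5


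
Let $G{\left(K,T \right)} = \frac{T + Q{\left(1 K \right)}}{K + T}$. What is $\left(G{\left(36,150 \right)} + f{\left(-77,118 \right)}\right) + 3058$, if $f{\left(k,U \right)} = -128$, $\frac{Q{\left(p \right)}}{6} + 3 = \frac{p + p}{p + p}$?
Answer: $\frac{90853}{31} \approx 2930.7$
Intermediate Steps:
$Q{\left(p \right)} = -12$ ($Q{\left(p \right)} = -18 + 6 \frac{p + p}{p + p} = -18 + 6 \frac{2 p}{2 p} = -18 + 6 \cdot 2 p \frac{1}{2 p} = -18 + 6 \cdot 1 = -18 + 6 = -12$)
$G{\left(K,T \right)} = \frac{-12 + T}{K + T}$ ($G{\left(K,T \right)} = \frac{T - 12}{K + T} = \frac{-12 + T}{K + T}$)
$\left(G{\left(36,150 \right)} + f{\left(-77,118 \right)}\right) + 3058 = \left(\frac{-12 + 150}{36 + 150} - 128\right) + 3058 = \left(\frac{1}{186} \cdot 138 - 128\right) + 3058 = \left(\frac{23}{31} - 128\right) + 3058 = - \frac{3945}{31} + 3058 = \frac{90853}{31}$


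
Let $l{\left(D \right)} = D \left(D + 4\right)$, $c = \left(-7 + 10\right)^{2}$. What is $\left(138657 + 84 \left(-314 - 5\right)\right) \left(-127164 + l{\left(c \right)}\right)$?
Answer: $-14211604467$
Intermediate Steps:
$c = 9$ ($c = 3^{2} = 9$)
$l{\left(D \right)} = D \left(4 + D\right)$
$\left(138657 + 84 \left(-314 - 5\right)\right) \left(-127164 + l{\left(c \right)}\right) = \left(138657 + 84 \left(-314 - 5\right)\right) \left(-127164 + 9 \left(4 + 9\right)\right) = \left(138657 + 84 \left(-319\right)\right) \left(-127164 + 9 \cdot 13\right) = \left(138657 - 26796\right) \left(-127164 + 117\right) = 111861 \left(-127047\right) = -14211604467$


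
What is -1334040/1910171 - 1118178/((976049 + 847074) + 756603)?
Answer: -2788684430739/2463858896573 ≈ -1.1318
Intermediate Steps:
-1334040/1910171 - 1118178/((976049 + 847074) + 756603) = -1334040*1/1910171 - 1118178/(1823123 + 756603) = -1334040/1910171 - 1118178/2579726 = -1334040/1910171 - 1118178*1/2579726 = -1334040/1910171 - 559089/1289863 = -2788684430739/2463858896573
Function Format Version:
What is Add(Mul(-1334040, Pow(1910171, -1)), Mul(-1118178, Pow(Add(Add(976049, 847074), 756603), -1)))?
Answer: Rational(-2788684430739, 2463858896573) ≈ -1.1318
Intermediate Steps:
Add(Mul(-1334040, Pow(1910171, -1)), Mul(-1118178, Pow(Add(Add(976049, 847074), 756603), -1))) = Add(Mul(-1334040, Rational(1, 1910171)), Mul(-1118178, Pow(Add(1823123, 756603), -1))) = Add(Rational(-1334040, 1910171), Mul(-1118178, Pow(2579726, -1))) = Add(Rational(-1334040, 1910171), Mul(-1118178, Rational(1, 2579726))) = Add(Rational(-1334040, 1910171), Rational(-559089, 1289863)) = Rational(-2788684430739, 2463858896573)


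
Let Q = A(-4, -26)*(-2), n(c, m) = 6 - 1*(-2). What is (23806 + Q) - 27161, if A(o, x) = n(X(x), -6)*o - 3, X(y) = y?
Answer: -3285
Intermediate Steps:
n(c, m) = 8 (n(c, m) = 6 + 2 = 8)
A(o, x) = -3 + 8*o (A(o, x) = 8*o - 3 = -3 + 8*o)
Q = 70 (Q = (-3 + 8*(-4))*(-2) = (-3 - 32)*(-2) = -35*(-2) = 70)
(23806 + Q) - 27161 = (23806 + 70) - 27161 = 23876 - 27161 = -3285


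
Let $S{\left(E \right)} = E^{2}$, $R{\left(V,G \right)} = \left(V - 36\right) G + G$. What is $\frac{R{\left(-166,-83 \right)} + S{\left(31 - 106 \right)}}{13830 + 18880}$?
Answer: $\frac{11154}{16355} \approx 0.68199$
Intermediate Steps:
$R{\left(V,G \right)} = G + G \left(-36 + V\right)$ ($R{\left(V,G \right)} = \left(-36 + V\right) G + G = G \left(-36 + V\right) + G = G + G \left(-36 + V\right)$)
$\frac{R{\left(-166,-83 \right)} + S{\left(31 - 106 \right)}}{13830 + 18880} = \frac{- 83 \left(-35 - 166\right) + \left(31 - 106\right)^{2}}{13830 + 18880} = \frac{\left(-83\right) \left(-201\right) + \left(-75\right)^{2}}{32710} = \left(16683 + 5625\right) \frac{1}{32710} = 22308 \cdot \frac{1}{32710} = \frac{11154}{16355}$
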